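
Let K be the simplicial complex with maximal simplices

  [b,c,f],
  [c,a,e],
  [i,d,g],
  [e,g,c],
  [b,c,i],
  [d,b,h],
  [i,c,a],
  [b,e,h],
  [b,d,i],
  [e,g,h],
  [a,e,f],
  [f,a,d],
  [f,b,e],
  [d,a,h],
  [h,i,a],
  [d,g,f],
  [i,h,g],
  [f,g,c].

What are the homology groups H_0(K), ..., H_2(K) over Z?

H_0 ≅ Z,  H_1 ≅ Z ⊕ Z/2Z,  H_2 = 0.

Take the total order a < b < c < d < e < f < g < h < i on the vertex set. Then K (dimension 2) consists of the simplices:

  0-simplices (9): a, b, c, d, e, f, g, h, i
  1-simplices (27): ac, ad, ae, af, ah, ai, bc, bd, be, bf, bh, bi, ce, cf, cg, ci, df, dg, dh, di, ef, eg, eh, fg, gh, gi, hi
  2-simplices (18): ace, aci, adf, adh, aef, ahi, bcf, bci, bdh, bdi, bef, beh, ceg, cfg, dfg, dgi, egh, ghi

Hence C_0 ≅ Z^9, C_1 ≅ Z^27, C_2 ≅ Z^18.

The boundary map ∂_1: C_1 → C_0 sends each edge [p,q] (with p < q) to q − p.
The resulting 9×27 matrix has rank 8, and its Smith normal form has invariant factors (1,1,1,1,1,1,1,1).

Boundary ∂_2: C_2 → C_1 maps a triangle to the signed sum of its edges. For instance
  ∂aef = ef − af + ae,
  ∂dfg = fg − dg + df.
The resulting 27×18 matrix has rank 18, and its Smith normal form has invariant factors (1,1,1,1,1,1,1,1,1,1,1,1,1,1,1,1,1,2).

Computing H_k = (kernel of ∂_k) / (image of ∂_{k+1}):

  H_0: rank C_0 − rank ∂_1 = 9 − 8 = 1, and the invariant factors of ∂_1 are all 1, so H_0 ≅ Z.
  H_1: rank ker ∂_1 − rank ∂_2 = (27 − 8) − 18 = 1, and ∂_2 has invariant factor 2 > 1, so H_1 ≅ Z ⊕ Z/2Z.
  H_2: rank ker ∂_2 − rank ∂_3 = (18 − 18) − 0 = 0, and there is no ∂_3, so H_2 ≅ 0.

As a check, the Euler characteristic is 9 − 27 + 18 = 0, which agrees with 1 − 1 + 0 = 0.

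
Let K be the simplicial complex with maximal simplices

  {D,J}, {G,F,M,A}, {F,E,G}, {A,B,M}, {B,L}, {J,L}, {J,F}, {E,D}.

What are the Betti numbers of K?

Take the total order A < B < D < E < F < G < J < L < M on the vertex set. Then K (dimension 3) consists of the simplices:

  0-simplices (9): A, B, D, E, F, G, J, L, M
  1-simplices (15): AB, AF, AG, AM, BL, BM, DE, DJ, EF, EG, FG, FJ, FM, GM, JL
  2-simplices (6): ABM, AFG, AFM, AGM, EFG, FGM
  3-simplices (1): AFGM

giving chain groups C_0 ≅ Z^9, C_1 ≅ Z^15, C_2 ≅ Z^6, C_3 ≅ Z^1.

Boundary ∂_1: C_1 → C_0 is given by ∂[p,q] = [q] − [p]. For instance
  ∂JL = L − J.
The 9×15 boundary matrix has rank 8 and Smith normal form diag(1,1,1,1,1,1,1,1).

∂_2: C_2 → C_1 sends each 2-simplex [p,q,r] to [q,r] − [p,r] + [p,q]. For instance
  ∂AFG = FG − AG + AF,
  ∂AGM = GM − AM + AG.
The resulting 15×6 matrix has rank 5, and its Smith normal form has invariant factors (1,1,1,1,1).

∂_3: C_3 → C_2 sends each 3-simplex σ to the alternating sum Σ_i (−1)^i (σ with its i-th vertex removed). For instance
  ∂AFGM = FGM − AGM + AFM − AFG.
As a 6×1 matrix over Z this has rank 1, with invariant factors (1).

Now H_k = ker ∂_k / im ∂_{k+1}, so:

  H_0: rank C_0 − rank ∂_1 = 9 − 8 = 1, and the invariant factors of ∂_1 are all 1, so H_0 ≅ Z.
  H_1: rank ker ∂_1 − rank ∂_2 = (15 − 8) − 5 = 2, and the invariant factors of ∂_2 are all 1, so H_1 ≅ Z^2.
  H_2: rank ker ∂_2 − rank ∂_3 = (6 − 5) − 1 = 0, and the invariant factors of ∂_3 are all 1, so H_2 ≅ 0.
  H_3: rank ker ∂_3 − rank ∂_4 = (1 − 1) − 0 = 0, and there is no ∂_4, so H_3 ≅ 0.

As a check, the Euler characteristic is 9 − 15 + 6 − 1 = -1, which agrees with 1 − 2 + 0 − 0 = -1.

Hence the Betti numbers are b_0 = 1, b_1 = 2, b_2 = 0, b_3 = 0.

b_0 = 1, b_1 = 2, b_2 = 0, b_3 = 0.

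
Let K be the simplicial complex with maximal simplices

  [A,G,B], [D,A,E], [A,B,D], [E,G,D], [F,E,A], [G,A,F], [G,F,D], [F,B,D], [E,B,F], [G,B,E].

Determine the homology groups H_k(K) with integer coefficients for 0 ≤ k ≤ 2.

H_0 = Z,  H_1 = Z/2,  H_2 = 0.

K has 6 vertices, 15 edges, 10 triangles.
rank ∂_0 = 0, rank ∂_1 = 5 ⇒ b_0 = 6 − 0 − 5 = 1; all invariant factors of ∂_1 are 1 so no torsion. So H_0 ≅ Z.
rank ∂_1 = 5, rank ∂_2 = 10 ⇒ b_1 = 15 − 5 − 10 = 0; ∂_2 has invariant factor(s) [2] giving torsion. So H_1 ≅ Z/2.
rank ∂_2 = 10, rank ∂_3 = 0 ⇒ b_2 = 10 − 10 − 0 = 0. So H_2 ≅ 0.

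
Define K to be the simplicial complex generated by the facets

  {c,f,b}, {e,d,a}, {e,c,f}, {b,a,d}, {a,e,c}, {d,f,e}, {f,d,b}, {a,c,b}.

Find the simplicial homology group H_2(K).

We work with the vertex ordering a < b < c < d < e < f. The simplices of K, each written with vertices in increasing order, are:

  0-simplices (6): a, b, c, d, e, f
  1-simplices (12): ab, ac, ad, ae, bc, bd, bf, ce, cf, de, df, ef
  2-simplices (8): abc, abd, ace, ade, bcf, bdf, cef, def

Hence C_0 ≅ Z^6, C_1 ≅ Z^12, C_2 ≅ Z^8.

Boundary ∂_1: C_1 → C_0 sends each edge [p,q] (with p < q) to q − p.
As a 6×12 matrix over Z this has rank 5, with invariant factors (1,1,1,1,1).

Boundary ∂_2: C_2 → C_1 sends each 2-simplex [p,q,r] to [q,r] − [p,r] + [p,q]. For instance
  ∂ade = de − ae + ad,
  ∂bcf = cf − bf + bc.
As a 12×8 matrix over Z this has rank 7, with invariant factors (1,1,1,1,1,1,1).

From H_k ≅ ker(∂_k) / im(∂_{k+1}) we obtain:

  H_2: rank ker ∂_2 − rank ∂_3 = (8 − 7) − 0 = 1, and there is no ∂_3, so H_2 ≅ Z.

H_2 = Z.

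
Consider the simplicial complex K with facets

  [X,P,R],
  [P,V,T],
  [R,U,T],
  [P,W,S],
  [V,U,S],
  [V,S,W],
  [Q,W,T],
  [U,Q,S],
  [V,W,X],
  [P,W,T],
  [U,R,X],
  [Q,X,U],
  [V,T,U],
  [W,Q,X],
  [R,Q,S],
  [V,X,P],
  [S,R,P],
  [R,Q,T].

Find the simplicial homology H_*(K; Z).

H_0 = Z,  H_1 = Z ⊕ Z/2,  H_2 = 0.

Fix the vertex order P < Q < R < S < T < U < V < W < X and write every simplex with vertices in increasing order. Then dim K = 2 and the simplices of K are:

  0-simplices (9): P, Q, R, S, T, U, V, W, X
  1-simplices (27): PR, PS, PT, PV, PW, PX, QR, QS, QT, QU, QW, QX, RS, RT, RU, RX, SU, SV, SW, TU, TV, TW, UV, UX, VW, VX, WX
  2-simplices (18): PRS, PRX, PSW, PTV, PTW, PVX, QRS, QRT, QSU, QTW, QUX, QWX, RTU, RUX, SUV, SVW, TUV, VWX

giving chain groups C_0 ≅ Z^9, C_1 ≅ Z^27, C_2 ≅ Z^18.

The boundary map ∂_1: C_1 → C_0 maps an edge to its endpoints' difference, ∂[p,q] = q − p. For instance
  ∂SU = U − S.
This gives a 9×27 integer matrix of rank 8; reducing to Smith normal form yields diagonal entries (1,1,1,1,1,1,1,1).

Boundary ∂_2: C_2 → C_1 sends each 2-simplex [p,q,r] to [q,r] − [p,r] + [p,q]. For instance
  ∂PVX = VX − PX + PV,
  ∂QWX = WX − QX + QW.
The resulting 27×18 matrix has rank 18, and its Smith normal form has invariant factors (1,1,1,1,1,1,1,1,1,1,1,1,1,1,1,1,1,2).

Computing H_k = (kernel of ∂_k) / (image of ∂_{k+1}):

  H_0: rank C_0 − rank ∂_1 = 9 − 8 = 1, and the invariant factors of ∂_1 are all 1, so H_0 = Z.
  H_1: rank ker ∂_1 − rank ∂_2 = (27 − 8) − 18 = 1, and ∂_2 has invariant factor 2 > 1, so H_1 = Z ⊕ Z/2.
  H_2: rank ker ∂_2 − rank ∂_3 = (18 − 18) − 0 = 0, and there is no ∂_3, so H_2 = 0.

As a check, the Euler characteristic is 9 − 27 + 18 = 0, which agrees with 1 − 1 + 0 = 0.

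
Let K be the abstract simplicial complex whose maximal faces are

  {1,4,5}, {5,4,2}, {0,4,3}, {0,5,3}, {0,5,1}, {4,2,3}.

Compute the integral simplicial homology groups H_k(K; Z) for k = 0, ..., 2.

Fix the vertex order 0 < 1 < 2 < 3 < 4 < 5 and write every simplex with vertices in increasing order. Then dim K = 2 and the simplices of K are:

  0-simplices (6): [0], [1], [2], [3], [4], [5]
  1-simplices (12): [0,1], [0,3], [0,4], [0,5], [1,4], [1,5], [2,3], [2,4], [2,5], [3,4], [3,5], [4,5]
  2-simplices (6): [0,1,5], [0,3,4], [0,3,5], [1,4,5], [2,3,4], [2,4,5]

giving chain groups C_0 ≅ Z^6, C_1 ≅ Z^12, C_2 ≅ Z^6.

∂_1: C_1 → C_0 is given by ∂[p,q] = [q] − [p]. For instance
  ∂[0,3] = [3] − [0].
The 6×12 boundary matrix has rank 5 and Smith normal form diag(1,1,1,1,1).

Boundary ∂_2: C_2 → C_1 sends each 2-simplex [p,q,r] to [q,r] − [p,r] + [p,q]. For instance
  ∂[1,4,5] = [4,5] − [1,5] + [1,4],
  ∂[0,3,4] = [3,4] − [0,4] + [0,3].
The 12×6 boundary matrix has rank 6 and Smith normal form diag(1,1,1,1,1,1).

From H_k ≅ ker(∂_k) / im(∂_{k+1}) we obtain:

  H_0: rank C_0 − rank ∂_1 = 6 − 5 = 1, and the invariant factors of ∂_1 are all 1, so H_0 = Z.
  H_1: rank ker ∂_1 − rank ∂_2 = (12 − 5) − 6 = 1, and the invariant factors of ∂_2 are all 1, so H_1 = Z.
  H_2: rank ker ∂_2 − rank ∂_3 = (6 − 6) − 0 = 0, and there is no ∂_3, so H_2 = 0.

As a check, the Euler characteristic is 6 − 12 + 6 = 0, which agrees with 1 − 1 + 0 = 0.

H_0 ≅ Z,  H_1 ≅ Z,  H_2 = 0.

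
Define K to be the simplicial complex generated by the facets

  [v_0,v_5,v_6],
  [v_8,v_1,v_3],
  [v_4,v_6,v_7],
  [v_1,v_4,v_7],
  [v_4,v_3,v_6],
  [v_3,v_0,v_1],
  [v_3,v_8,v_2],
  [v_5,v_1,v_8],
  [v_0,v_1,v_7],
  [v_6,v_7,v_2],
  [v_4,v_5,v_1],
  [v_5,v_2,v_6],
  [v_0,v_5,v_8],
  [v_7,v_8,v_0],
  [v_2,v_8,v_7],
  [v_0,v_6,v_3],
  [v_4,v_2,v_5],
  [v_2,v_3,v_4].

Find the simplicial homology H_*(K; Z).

H_0 = Z,  H_1 = Z ⊕ Z/2,  H_2 = 0.

Order the vertices as v_0 < v_1 < v_2 < v_3 < v_4 < v_5 < v_6 < v_7 < v_8. Listing each simplex with vertices in this order, K has dimension 2 with simplices:

  0-simplices (9): [v_0], [v_1], [v_2], [v_3], [v_4], [v_5], [v_6], [v_7], [v_8]
  1-simplices (27): (27 of them)
  2-simplices (18): (18 of them)

giving chain groups C_0 ≅ Z^9, C_1 ≅ Z^27, C_2 ≅ Z^18.

∂_1: C_1 → C_0 is given by ∂[p,q] = [q] − [p]. For instance
  ∂[v_1,v_8] = [v_8] − [v_1].
As a 9×27 matrix over Z this has rank 8, with invariant factors (1,1,1,1,1,1,1,1).

Boundary ∂_2: C_2 → C_1 sends each 2-simplex [p,q,r] to [q,r] − [p,r] + [p,q]. For instance
  ∂[v_2,v_3,v_8] = [v_3,v_8] − [v_2,v_8] + [v_2,v_3],
  ∂[v_2,v_3,v_4] = [v_3,v_4] − [v_2,v_4] + [v_2,v_3].
As a 27×18 matrix over Z this has rank 18, with invariant factors (1,1,1,1,1,1,1,1,1,1,1,1,1,1,1,1,1,2).

Now H_k = ker ∂_k / im ∂_{k+1}, so:

  H_0: rank C_0 − rank ∂_1 = 9 − 8 = 1, and the invariant factors of ∂_1 are all 1, so H_0 ≅ Z.
  H_1: rank ker ∂_1 − rank ∂_2 = (27 − 8) − 18 = 1, and ∂_2 has invariant factor 2 > 1, so H_1 ≅ Z ⊕ Z/2.
  H_2: rank ker ∂_2 − rank ∂_3 = (18 − 18) − 0 = 0, and there is no ∂_3, so H_2 ≅ 0.

As a check, the Euler characteristic is 9 − 27 + 18 = 0, which agrees with 1 − 1 + 0 = 0.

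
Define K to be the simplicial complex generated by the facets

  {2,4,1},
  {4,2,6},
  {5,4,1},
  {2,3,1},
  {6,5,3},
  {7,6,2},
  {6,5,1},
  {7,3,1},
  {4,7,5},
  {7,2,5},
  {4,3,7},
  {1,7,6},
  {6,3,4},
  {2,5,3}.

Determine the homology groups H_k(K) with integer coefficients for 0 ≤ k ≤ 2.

We work with the vertex ordering 1 < 2 < 3 < 4 < 5 < 6 < 7. The simplices of K, each written with vertices in increasing order, are:

  0-simplices (7): [1], [2], [3], [4], [5], [6], [7]
  1-simplices (21): [1,2], [1,3], [1,4], [1,5], [1,6], [1,7], [2,3], [2,4], [2,5], [2,6], [2,7], [3,4], [3,5], [3,6], [3,7], [4,5], [4,6], [4,7], [5,6], [5,7], [6,7]
  2-simplices (14): [1,2,3], [1,2,4], [1,3,7], [1,4,5], [1,5,6], [1,6,7], [2,3,5], [2,4,6], [2,5,7], [2,6,7], [3,4,6], [3,4,7], [3,5,6], [4,5,7]

so the chain groups are C_0 ≅ Z^7, C_1 ≅ Z^21, C_2 ≅ Z^14.

Boundary ∂_1: C_1 → C_0 is given by ∂[p,q] = [q] − [p].
This gives a 7×21 integer matrix of rank 6; reducing to Smith normal form yields diagonal entries (1,1,1,1,1,1).

The boundary map ∂_2: C_2 → C_1 maps a triangle to the signed sum of its edges. For instance
  ∂[1,5,6] = [5,6] − [1,6] + [1,5],
  ∂[1,2,3] = [2,3] − [1,3] + [1,2].
The 21×14 boundary matrix has rank 13 and Smith normal form diag(1,1,1,1,1,1,1,1,1,1,1,1,1).

Computing H_k = (kernel of ∂_k) / (image of ∂_{k+1}):

  H_0: rank C_0 − rank ∂_1 = 7 − 6 = 1, and the invariant factors of ∂_1 are all 1, so H_0 = Z.
  H_1: rank ker ∂_1 − rank ∂_2 = (21 − 6) − 13 = 2, and the invariant factors of ∂_2 are all 1, so H_1 = Z^2.
  H_2: rank ker ∂_2 − rank ∂_3 = (14 − 13) − 0 = 1, and there is no ∂_3, so H_2 = Z.

As a check, the Euler characteristic is 7 − 21 + 14 = 0, which agrees with 1 − 2 + 1 = 0.

H_0 ≅ Z,  H_1 ≅ Z^2,  H_2 ≅ Z.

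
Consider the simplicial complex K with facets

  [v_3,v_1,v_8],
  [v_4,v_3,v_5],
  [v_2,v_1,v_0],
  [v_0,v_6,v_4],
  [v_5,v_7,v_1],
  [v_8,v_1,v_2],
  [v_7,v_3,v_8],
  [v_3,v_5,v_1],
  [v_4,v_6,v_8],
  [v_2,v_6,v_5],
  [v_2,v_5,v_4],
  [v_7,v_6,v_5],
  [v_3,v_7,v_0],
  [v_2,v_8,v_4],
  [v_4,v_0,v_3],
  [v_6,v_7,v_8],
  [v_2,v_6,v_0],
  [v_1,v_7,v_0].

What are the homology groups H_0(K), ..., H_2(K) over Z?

H_0 ≅ Z,  H_1 ≅ Z ⊕ Z/2,  H_2 = 0.

Fix the vertex order v_0 < v_1 < v_2 < v_3 < v_4 < v_5 < v_6 < v_7 < v_8 and write every simplex with vertices in increasing order. Then dim K = 2 and the simplices of K are:

  0-simplices (9): [v_0], [v_1], [v_2], [v_3], [v_4], [v_5], [v_6], [v_7], [v_8]
  1-simplices (27): (27 of them)
  2-simplices (18): (18 of them)

Hence C_0 ≅ Z^9, C_1 ≅ Z^27, C_2 ≅ Z^18.

The boundary map ∂_1: C_1 → C_0 is given by ∂[p,q] = [q] − [p].
This gives a 9×27 integer matrix of rank 8; reducing to Smith normal form yields diagonal entries (1,1,1,1,1,1,1,1).

Boundary ∂_2: C_2 → C_1 sends each 2-simplex [p,q,r] to [q,r] − [p,r] + [p,q]. For instance
  ∂[v_1,v_2,v_8] = [v_2,v_8] − [v_1,v_8] + [v_1,v_2],
  ∂[v_3,v_7,v_8] = [v_7,v_8] − [v_3,v_8] + [v_3,v_7].
This gives a 27×18 integer matrix of rank 18; reducing to Smith normal form yields diagonal entries (1,1,1,1,1,1,1,1,1,1,1,1,1,1,1,1,1,2).

From H_k ≅ ker(∂_k) / im(∂_{k+1}) we obtain:

  H_0: rank C_0 − rank ∂_1 = 9 − 8 = 1, and the invariant factors of ∂_1 are all 1, so H_0 = Z.
  H_1: rank ker ∂_1 − rank ∂_2 = (27 − 8) − 18 = 1, and ∂_2 has invariant factor 2 > 1, so H_1 = Z ⊕ Z/2.
  H_2: rank ker ∂_2 − rank ∂_3 = (18 − 18) − 0 = 0, and there is no ∂_3, so H_2 = 0.

As a check, the Euler characteristic is 9 − 27 + 18 = 0, which agrees with 1 − 1 + 0 = 0.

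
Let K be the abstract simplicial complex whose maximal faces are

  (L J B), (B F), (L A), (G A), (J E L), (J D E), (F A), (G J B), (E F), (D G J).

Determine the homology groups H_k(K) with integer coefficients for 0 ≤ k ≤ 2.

K has 8 vertices, 15 edges, 5 triangles.
rank ∂_0 = 0, rank ∂_1 = 7 ⇒ b_0 = 8 − 0 − 7 = 1; all invariant factors of ∂_1 are 1 so no torsion. So H_0 = Z.
rank ∂_1 = 7, rank ∂_2 = 5 ⇒ b_1 = 15 − 7 − 5 = 3; all invariant factors of ∂_2 are 1 so no torsion. So H_1 = Z^3.
rank ∂_2 = 5, rank ∂_3 = 0 ⇒ b_2 = 5 − 5 − 0 = 0. So H_2 = 0.

H_0 = Z,  H_1 = Z^3,  H_2 = 0.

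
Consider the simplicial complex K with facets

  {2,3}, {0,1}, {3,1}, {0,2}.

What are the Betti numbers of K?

b_0 = 1, b_1 = 1.

Fix the vertex order 0 < 1 < 2 < 3 and write every simplex with vertices in increasing order. Then dim K = 1 and the simplices of K are:

  0-simplices (4): [0], [1], [2], [3]
  1-simplices (4): [0,1], [0,2], [1,3], [2,3]

so the chain groups are C_0 ≅ Z^4, C_1 ≅ Z^4.

∂_1: C_1 → C_0 maps an edge to its endpoints' difference, ∂[p,q] = q − p. For instance
  ∂[2,3] = [3] − [2].
The resulting 4×4 matrix has rank 3, and its Smith normal form has invariant factors (1,1,1).

Computing H_k = (kernel of ∂_k) / (image of ∂_{k+1}):

  H_0: rank C_0 − rank ∂_1 = 4 − 3 = 1, and the invariant factors of ∂_1 are all 1, so H_0 = Z.
  H_1: rank ker ∂_1 − rank ∂_2 = (4 − 3) − 0 = 1, and there is no ∂_2, so H_1 = Z.

As a check, the Euler characteristic is 4 − 4 = 0, which agrees with 1 − 1 = 0.

Hence the Betti numbers are b_0 = 1, b_1 = 1.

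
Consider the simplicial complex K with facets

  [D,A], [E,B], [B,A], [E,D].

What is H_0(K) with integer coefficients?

H_0 ≅ Z.

Take the total order A < B < D < E on the vertex set. Then K (dimension 1) consists of the simplices:

  0-simplices (4): A, B, D, E
  1-simplices (4): AB, AD, BE, DE

Hence C_0 ≅ Z^4, C_1 ≅ Z^4.

∂_1: C_1 → C_0 sends each edge [p,q] (with p < q) to q − p.
The 4×4 boundary matrix has rank 3 and Smith normal form diag(1,1,1).

Now H_k = ker ∂_k / im ∂_{k+1}, so:

  H_0: rank C_0 − rank ∂_1 = 4 − 3 = 1, and the invariant factors of ∂_1 are all 1, so H_0 ≅ Z.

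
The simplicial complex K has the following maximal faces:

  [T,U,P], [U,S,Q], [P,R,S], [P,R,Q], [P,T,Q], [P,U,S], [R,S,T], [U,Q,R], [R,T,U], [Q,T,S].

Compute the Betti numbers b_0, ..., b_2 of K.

We work with the vertex ordering P < Q < R < S < T < U. The simplices of K, each written with vertices in increasing order, are:

  0-simplices (6): P, Q, R, S, T, U
  1-simplices (15): PQ, PR, PS, PT, PU, QR, QS, QT, QU, RS, RT, RU, ST, SU, TU
  2-simplices (10): PQR, PQT, PRS, PSU, PTU, QRU, QST, QSU, RST, RTU

giving chain groups C_0 ≅ Z^6, C_1 ≅ Z^15, C_2 ≅ Z^10.

The boundary map ∂_1: C_1 → C_0 maps an edge to its endpoints' difference, ∂[p,q] = q − p.
As a 6×15 matrix over Z this has rank 5, with invariant factors (1,1,1,1,1).

∂_2: C_2 → C_1 maps a triangle to the signed sum of its edges. For instance
  ∂PTU = TU − PU + PT,
  ∂QST = ST − QT + QS.
As a 15×10 matrix over Z this has rank 10, with invariant factors (1,1,1,1,1,1,1,1,1,2).

From H_k ≅ ker(∂_k) / im(∂_{k+1}) we obtain:

  H_0: rank C_0 − rank ∂_1 = 6 − 5 = 1, and the invariant factors of ∂_1 are all 1, so H_0 ≅ Z.
  H_1: rank ker ∂_1 − rank ∂_2 = (15 − 5) − 10 = 0, and ∂_2 has invariant factor 2 > 1, so H_1 ≅ Z_2.
  H_2: rank ker ∂_2 − rank ∂_3 = (10 − 10) − 0 = 0, and there is no ∂_3, so H_2 ≅ 0.

Hence the Betti numbers are b_0 = 1, b_1 = 0, b_2 = 0.

b_0 = 1, b_1 = 0, b_2 = 0.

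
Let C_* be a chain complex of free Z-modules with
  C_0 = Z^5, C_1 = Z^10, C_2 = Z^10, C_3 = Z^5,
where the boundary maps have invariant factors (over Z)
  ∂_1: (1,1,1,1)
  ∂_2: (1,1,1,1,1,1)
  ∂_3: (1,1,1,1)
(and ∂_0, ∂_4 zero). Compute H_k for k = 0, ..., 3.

H_0: b_0 = 5 − 0 − 4 = 1; torsion from ∂_1 factors > 1: none. So H_0 ≅ Z.
H_1: b_1 = 10 − 4 − 6 = 0; torsion from ∂_2 factors > 1: none. So H_1 ≅ 0.
H_2: b_2 = 10 − 6 − 4 = 0; torsion from ∂_3 factors > 1: none. So H_2 ≅ 0.
H_3: b_3 = 5 − 4 − 0 = 1; torsion from ∂_4 factors > 1: none. So H_3 ≅ Z.

H_0 ≅ Z,  H_1 = 0,  H_2 = 0,  H_3 ≅ Z.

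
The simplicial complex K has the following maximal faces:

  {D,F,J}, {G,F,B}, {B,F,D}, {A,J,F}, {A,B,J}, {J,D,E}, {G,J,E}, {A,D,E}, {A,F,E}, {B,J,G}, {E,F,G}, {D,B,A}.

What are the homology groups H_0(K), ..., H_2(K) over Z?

Fix the vertex order A < B < D < E < F < G < J and write every simplex with vertices in increasing order. Then dim K = 2 and the simplices of K are:

  0-simplices (7): A, B, D, E, F, G, J
  1-simplices (18): AB, AD, AE, AF, AJ, BD, BF, BG, BJ, DE, DF, DJ, EF, EG, EJ, FG, FJ, GJ
  2-simplices (12): ABD, ABJ, ADE, AEF, AFJ, BDF, BFG, BGJ, DEJ, DFJ, EFG, EGJ

Hence C_0 ≅ Z^7, C_1 ≅ Z^18, C_2 ≅ Z^12.

Boundary ∂_1: C_1 → C_0 sends each edge [p,q] (with p < q) to q − p.
The 7×18 boundary matrix has rank 6 and Smith normal form diag(1,1,1,1,1,1).

The boundary map ∂_2: C_2 → C_1 sends each 2-simplex [p,q,r] to [q,r] − [p,r] + [p,q]. For instance
  ∂ABJ = BJ − AJ + AB,
  ∂ADE = DE − AE + AD.
This gives a 18×12 integer matrix of rank 12; reducing to Smith normal form yields diagonal entries (1,1,1,1,1,1,1,1,1,1,1,2).

Now H_k = ker ∂_k / im ∂_{k+1}, so:

  H_0: rank C_0 − rank ∂_1 = 7 − 6 = 1, and the invariant factors of ∂_1 are all 1, so H_0 = Z.
  H_1: rank ker ∂_1 − rank ∂_2 = (18 − 6) − 12 = 0, and ∂_2 has invariant factor 2 > 1, so H_1 = Z/2.
  H_2: rank ker ∂_2 − rank ∂_3 = (12 − 12) − 0 = 0, and there is no ∂_3, so H_2 = 0.

(K is a triangulation of the real projective plane RP^2.)

H_0 ≅ Z,  H_1 ≅ Z/2,  H_2 = 0.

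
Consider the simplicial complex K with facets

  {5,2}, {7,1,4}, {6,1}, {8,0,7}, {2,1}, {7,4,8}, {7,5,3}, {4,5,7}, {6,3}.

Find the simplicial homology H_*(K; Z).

Take the total order 0 < 1 < 2 < 3 < 4 < 5 < 6 < 7 < 8 on the vertex set. Then K (dimension 2) consists of the simplices:

  0-simplices (9): [0], [1], [2], [3], [4], [5], [6], [7], [8]
  1-simplices (15): [0,7], [0,8], [1,2], [1,4], [1,6], [1,7], [2,5], [3,5], [3,6], [3,7], [4,5], [4,7], [4,8], [5,7], [7,8]
  2-simplices (5): [0,7,8], [1,4,7], [3,5,7], [4,5,7], [4,7,8]

Hence C_0 ≅ Z^9, C_1 ≅ Z^15, C_2 ≅ Z^5.

∂_1: C_1 → C_0 maps an edge to its endpoints' difference, ∂[p,q] = q − p. For instance
  ∂[7,8] = [8] − [7].
As a 9×15 matrix over Z this has rank 8, with invariant factors (1,1,1,1,1,1,1,1).

The boundary map ∂_2: C_2 → C_1 maps a triangle to the signed sum of its edges. For instance
  ∂[0,7,8] = [7,8] − [0,8] + [0,7],
  ∂[4,7,8] = [7,8] − [4,8] + [4,7].
This gives a 15×5 integer matrix of rank 5; reducing to Smith normal form yields diagonal entries (1,1,1,1,1).

From H_k ≅ ker(∂_k) / im(∂_{k+1}) we obtain:

  H_0: rank C_0 − rank ∂_1 = 9 − 8 = 1, and the invariant factors of ∂_1 are all 1, so H_0 ≅ Z.
  H_1: rank ker ∂_1 − rank ∂_2 = (15 − 8) − 5 = 2, and the invariant factors of ∂_2 are all 1, so H_1 ≅ Z^2.
  H_2: rank ker ∂_2 − rank ∂_3 = (5 − 5) − 0 = 0, and there is no ∂_3, so H_2 ≅ 0.

As a check, the Euler characteristic is 9 − 15 + 5 = -1, which agrees with 1 − 2 + 0 = -1.

H_0 ≅ Z,  H_1 ≅ Z^2,  H_2 = 0.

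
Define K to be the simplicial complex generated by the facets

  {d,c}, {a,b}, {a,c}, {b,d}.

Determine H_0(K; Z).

H_0 ≅ Z.

Take the total order a < b < c < d on the vertex set. Then K (dimension 1) consists of the simplices:

  0-simplices (4): a, b, c, d
  1-simplices (4): ab, ac, bd, cd

so the chain groups are C_0 ≅ Z^4, C_1 ≅ Z^4.

∂_1: C_1 → C_0 is given by ∂[p,q] = [q] − [p].
The resulting 4×4 matrix has rank 3, and its Smith normal form has invariant factors (1,1,1).

From H_k ≅ ker(∂_k) / im(∂_{k+1}) we obtain:

  H_0: rank C_0 − rank ∂_1 = 4 − 3 = 1, and the invariant factors of ∂_1 are all 1, so H_0 ≅ Z.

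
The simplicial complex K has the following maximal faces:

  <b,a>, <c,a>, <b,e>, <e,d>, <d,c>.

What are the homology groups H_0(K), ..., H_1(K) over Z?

H_0 = Z,  H_1 = Z.

We work with the vertex ordering a < b < c < d < e. The simplices of K, each written with vertices in increasing order, are:

  0-simplices (5): a, b, c, d, e
  1-simplices (5): ab, ac, be, cd, de

so the chain groups are C_0 ≅ Z^5, C_1 ≅ Z^5.

The boundary map ∂_1: C_1 → C_0 sends each edge [p,q] (with p < q) to q − p. For instance
  ∂be = e − b.
The resulting 5×5 matrix has rank 4, and its Smith normal form has invariant factors (1,1,1,1).

From H_k ≅ ker(∂_k) / im(∂_{k+1}) we obtain:

  H_0: rank C_0 − rank ∂_1 = 5 − 4 = 1, and the invariant factors of ∂_1 are all 1, so H_0 = Z.
  H_1: rank ker ∂_1 − rank ∂_2 = (5 − 4) − 0 = 1, and there is no ∂_2, so H_1 = Z.

As a check, the Euler characteristic is 5 − 5 = 0, which agrees with 1 − 1 = 0.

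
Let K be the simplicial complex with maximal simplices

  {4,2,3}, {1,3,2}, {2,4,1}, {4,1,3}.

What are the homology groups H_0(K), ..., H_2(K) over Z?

Take the total order 1 < 2 < 3 < 4 on the vertex set. Then K (dimension 2) consists of the simplices:

  0-simplices (4): [1], [2], [3], [4]
  1-simplices (6): [1,2], [1,3], [1,4], [2,3], [2,4], [3,4]
  2-simplices (4): [1,2,3], [1,2,4], [1,3,4], [2,3,4]

so the chain groups are C_0 ≅ Z^4, C_1 ≅ Z^6, C_2 ≅ Z^4.

The boundary map ∂_1: C_1 → C_0 is given by ∂[p,q] = [q] − [p]. For instance
  ∂[1,2] = [2] − [1].
The resulting 4×6 matrix has rank 3, and its Smith normal form has invariant factors (1,1,1).

The boundary map ∂_2: C_2 → C_1 maps a triangle to the signed sum of its edges. For instance
  ∂[1,3,4] = [3,4] − [1,4] + [1,3],
  ∂[2,3,4] = [3,4] − [2,4] + [2,3].
The 6×4 boundary matrix has rank 3 and Smith normal form diag(1,1,1).

Now H_k = ker ∂_k / im ∂_{k+1}, so:

  H_0: rank C_0 − rank ∂_1 = 4 − 3 = 1, and the invariant factors of ∂_1 are all 1, so H_0 ≅ Z.
  H_1: rank ker ∂_1 − rank ∂_2 = (6 − 3) − 3 = 0, and the invariant factors of ∂_2 are all 1, so H_1 ≅ 0.
  H_2: rank ker ∂_2 − rank ∂_3 = (4 − 3) − 0 = 1, and there is no ∂_3, so H_2 ≅ Z.

As a check, the Euler characteristic is 4 − 6 + 4 = 2, which agrees with 1 − 0 + 1 = 2.
(K is a triangulation of the 2-sphere S^2.)

H_0 = Z,  H_1 = 0,  H_2 = Z.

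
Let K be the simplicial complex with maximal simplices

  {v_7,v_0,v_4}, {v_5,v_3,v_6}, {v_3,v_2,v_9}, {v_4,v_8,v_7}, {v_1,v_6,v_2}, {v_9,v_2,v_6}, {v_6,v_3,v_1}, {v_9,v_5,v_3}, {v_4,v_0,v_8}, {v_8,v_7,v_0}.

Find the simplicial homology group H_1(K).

Order the vertices as v_0 < v_1 < v_2 < v_3 < v_4 < v_5 < v_6 < v_7 < v_8 < v_9. Listing each simplex with vertices in this order, K has dimension 2 with simplices:

  0-simplices (10): [v_0], [v_1], [v_2], [v_3], [v_4], [v_5], [v_6], [v_7], [v_8], [v_9]
  1-simplices (18): (18 of them)
  2-simplices (10): [v_0,v_4,v_7], [v_0,v_4,v_8], [v_0,v_7,v_8], [v_1,v_2,v_6], [v_1,v_3,v_6], [v_2,v_3,v_9], [v_2,v_6,v_9], [v_3,v_5,v_6], [v_3,v_5,v_9], [v_4,v_7,v_8]

so the chain groups are C_0 ≅ Z^10, C_1 ≅ Z^18, C_2 ≅ Z^10.

∂_1: C_1 → C_0 sends each edge [p,q] (with p < q) to q − p.
This gives a 10×18 integer matrix of rank 8; reducing to Smith normal form yields diagonal entries (1,1,1,1,1,1,1,1).

∂_2: C_2 → C_1 maps a triangle to the signed sum of its edges. For instance
  ∂[v_0,v_7,v_8] = [v_7,v_8] − [v_0,v_8] + [v_0,v_7],
  ∂[v_3,v_5,v_6] = [v_5,v_6] − [v_3,v_6] + [v_3,v_5].
The resulting 18×10 matrix has rank 9, and its Smith normal form has invariant factors (1,1,1,1,1,1,1,1,1).

Reading off H_k = ker ∂_k / im ∂_{k+1}:

  H_1: rank ker ∂_1 − rank ∂_2 = (18 − 8) − 9 = 1, and the invariant factors of ∂_2 are all 1, so H_1 = Z.

H_1 = Z.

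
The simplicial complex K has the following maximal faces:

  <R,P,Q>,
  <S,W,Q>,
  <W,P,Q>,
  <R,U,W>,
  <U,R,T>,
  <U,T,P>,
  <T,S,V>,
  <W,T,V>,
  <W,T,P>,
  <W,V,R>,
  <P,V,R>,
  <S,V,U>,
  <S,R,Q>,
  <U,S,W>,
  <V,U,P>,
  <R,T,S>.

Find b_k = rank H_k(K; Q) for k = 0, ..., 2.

We work with the vertex ordering P < Q < R < S < T < U < V < W. The simplices of K, each written with vertices in increasing order, are:

  0-simplices (8): P, Q, R, S, T, U, V, W
  1-simplices (24): PQ, PR, PT, PU, PV, PW, QR, QS, QW, RS, RT, RU, RV, RW, ST, SU, SV, SW, TU, TV, TW, UV, UW, VW
  2-simplices (16): PQR, PQW, PRV, PTU, PTW, PUV, QRS, QSW, RST, RTU, RUW, RVW, STV, SUV, SUW, TVW

giving chain groups C_0 ≅ Z^8, C_1 ≅ Z^24, C_2 ≅ Z^16.

∂_1: C_1 → C_0 is given by ∂[p,q] = [q] − [p]. For instance
  ∂VW = W − V.
This gives a 8×24 integer matrix of rank 7; reducing to Smith normal form yields diagonal entries (1,1,1,1,1,1,1).

Boundary ∂_2: C_2 → C_1 maps a triangle to the signed sum of its edges. For instance
  ∂STV = TV − SV + ST,
  ∂PQR = QR − PR + PQ.
The 24×16 boundary matrix has rank 15 and Smith normal form diag(1,1,1,1,1,1,1,1,1,1,1,1,1,1,1).

Now H_k = ker ∂_k / im ∂_{k+1}, so:

  H_0: rank C_0 − rank ∂_1 = 8 − 7 = 1, and the invariant factors of ∂_1 are all 1, so H_0 = Z.
  H_1: rank ker ∂_1 − rank ∂_2 = (24 − 7) − 15 = 2, and the invariant factors of ∂_2 are all 1, so H_1 = Z^2.
  H_2: rank ker ∂_2 − rank ∂_3 = (16 − 15) − 0 = 1, and there is no ∂_3, so H_2 = Z.

As a check, the Euler characteristic is 8 − 24 + 16 = 0, which agrees with 1 − 2 + 1 = 0.

Hence the Betti numbers are b_0 = 1, b_1 = 2, b_2 = 1.

b_0 = 1, b_1 = 2, b_2 = 1.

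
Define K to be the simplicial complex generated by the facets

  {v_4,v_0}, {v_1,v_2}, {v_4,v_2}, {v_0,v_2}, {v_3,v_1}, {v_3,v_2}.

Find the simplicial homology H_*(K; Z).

H_0 ≅ Z,  H_1 ≅ Z^2.

Fix the vertex order v_0 < v_1 < v_2 < v_3 < v_4 and write every simplex with vertices in increasing order. Then dim K = 1 and the simplices of K are:

  0-simplices (5): [v_0], [v_1], [v_2], [v_3], [v_4]
  1-simplices (6): [v_0,v_2], [v_0,v_4], [v_1,v_2], [v_1,v_3], [v_2,v_3], [v_2,v_4]

giving chain groups C_0 ≅ Z^5, C_1 ≅ Z^6.

The boundary map ∂_1: C_1 → C_0 sends each edge [p,q] (with p < q) to q − p.
The resulting 5×6 matrix has rank 4, and its Smith normal form has invariant factors (1,1,1,1).

Computing H_k = (kernel of ∂_k) / (image of ∂_{k+1}):

  H_0: rank C_0 − rank ∂_1 = 5 − 4 = 1, and the invariant factors of ∂_1 are all 1, so H_0 ≅ Z.
  H_1: rank ker ∂_1 − rank ∂_2 = (6 − 4) − 0 = 2, and there is no ∂_2, so H_1 ≅ Z^2.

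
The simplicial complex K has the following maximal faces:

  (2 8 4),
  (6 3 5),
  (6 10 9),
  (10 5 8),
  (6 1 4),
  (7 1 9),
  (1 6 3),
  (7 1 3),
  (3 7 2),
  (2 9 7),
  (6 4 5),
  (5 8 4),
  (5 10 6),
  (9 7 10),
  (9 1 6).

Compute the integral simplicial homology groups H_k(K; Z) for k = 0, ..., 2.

K has 10 vertices, 25 edges, 15 triangles.
rank ∂_0 = 0, rank ∂_1 = 9 ⇒ b_0 = 10 − 0 − 9 = 1; all invariant factors of ∂_1 are 1 so no torsion. So H_0 ≅ Z.
rank ∂_1 = 9, rank ∂_2 = 15 ⇒ b_1 = 25 − 9 − 15 = 1; all invariant factors of ∂_2 are 1 so no torsion. So H_1 ≅ Z.
rank ∂_2 = 15, rank ∂_3 = 0 ⇒ b_2 = 15 − 15 − 0 = 0. So H_2 ≅ 0.

H_0 ≅ Z,  H_1 ≅ Z,  H_2 = 0.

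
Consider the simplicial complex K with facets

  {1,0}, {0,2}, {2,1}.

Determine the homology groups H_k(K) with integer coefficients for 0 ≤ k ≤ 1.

H_0 ≅ Z,  H_1 ≅ Z.

Fix the vertex order 0 < 1 < 2 and write every simplex with vertices in increasing order. Then dim K = 1 and the simplices of K are:

  0-simplices (3): [0], [1], [2]
  1-simplices (3): [0,1], [0,2], [1,2]

giving chain groups C_0 ≅ Z^3, C_1 ≅ Z^3.

∂_1: C_1 → C_0 maps an edge to its endpoints' difference, ∂[p,q] = q − p. For instance
  ∂[0,2] = [2] − [0].
This gives a 3×3 integer matrix of rank 2; reducing to Smith normal form yields diagonal entries (1,1).

Reading off H_k = ker ∂_k / im ∂_{k+1}:

  H_0: rank C_0 − rank ∂_1 = 3 − 2 = 1, and the invariant factors of ∂_1 are all 1, so H_0 ≅ Z.
  H_1: rank ker ∂_1 − rank ∂_2 = (3 − 2) − 0 = 1, and there is no ∂_2, so H_1 ≅ Z.

(K is a triangulation of the circle S^1.)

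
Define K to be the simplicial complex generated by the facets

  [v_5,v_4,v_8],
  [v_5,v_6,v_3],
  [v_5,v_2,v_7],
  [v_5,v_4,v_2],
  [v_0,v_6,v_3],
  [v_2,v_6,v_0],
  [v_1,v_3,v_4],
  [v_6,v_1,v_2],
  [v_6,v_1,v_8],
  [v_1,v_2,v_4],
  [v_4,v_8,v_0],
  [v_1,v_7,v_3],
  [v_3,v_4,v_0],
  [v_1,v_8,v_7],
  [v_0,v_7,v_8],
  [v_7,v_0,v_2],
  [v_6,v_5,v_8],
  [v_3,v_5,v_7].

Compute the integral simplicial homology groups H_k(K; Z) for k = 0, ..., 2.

H_0 ≅ Z,  H_1 ≅ Z^2,  H_2 ≅ Z.

Take the total order v_0 < v_1 < v_2 < v_3 < v_4 < v_5 < v_6 < v_7 < v_8 on the vertex set. Then K (dimension 2) consists of the simplices:

  0-simplices (9): [v_0], [v_1], [v_2], [v_3], [v_4], [v_5], [v_6], [v_7], [v_8]
  1-simplices (27): (27 of them)
  2-simplices (18): (18 of them)

giving chain groups C_0 ≅ Z^9, C_1 ≅ Z^27, C_2 ≅ Z^18.

The boundary map ∂_1: C_1 → C_0 is given by ∂[p,q] = [q] − [p].
As a 9×27 matrix over Z this has rank 8, with invariant factors (1,1,1,1,1,1,1,1).

The boundary map ∂_2: C_2 → C_1 acts by ∂[p,q,r] = [q,r] − [p,r] + [p,q]. For instance
  ∂[v_0,v_7,v_8] = [v_7,v_8] − [v_0,v_8] + [v_0,v_7],
  ∂[v_2,v_5,v_7] = [v_5,v_7] − [v_2,v_7] + [v_2,v_5].
As a 27×18 matrix over Z this has rank 17, with invariant factors (1,1,1,1,1,1,1,1,1,1,1,1,1,1,1,1,1).

From H_k ≅ ker(∂_k) / im(∂_{k+1}) we obtain:

  H_0: rank C_0 − rank ∂_1 = 9 − 8 = 1, and the invariant factors of ∂_1 are all 1, so H_0 = Z.
  H_1: rank ker ∂_1 − rank ∂_2 = (27 − 8) − 17 = 2, and the invariant factors of ∂_2 are all 1, so H_1 = Z^2.
  H_2: rank ker ∂_2 − rank ∂_3 = (18 − 17) − 0 = 1, and there is no ∂_3, so H_2 = Z.

As a check, the Euler characteristic is 9 − 27 + 18 = 0, which agrees with 1 − 2 + 1 = 0.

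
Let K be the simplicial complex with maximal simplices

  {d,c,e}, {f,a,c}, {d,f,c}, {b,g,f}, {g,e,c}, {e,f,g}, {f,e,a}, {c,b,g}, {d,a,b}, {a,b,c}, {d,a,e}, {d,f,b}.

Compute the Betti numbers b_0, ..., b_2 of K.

Order the vertices as a < b < c < d < e < f < g. Listing each simplex with vertices in this order, K has dimension 2 with simplices:

  0-simplices (7): a, b, c, d, e, f, g
  1-simplices (18): ab, ac, ad, ae, af, bc, bd, bf, bg, cd, ce, cf, cg, de, df, ef, eg, fg
  2-simplices (12): abc, abd, acf, ade, aef, bcg, bdf, bfg, cde, cdf, ceg, efg

giving chain groups C_0 ≅ Z^7, C_1 ≅ Z^18, C_2 ≅ Z^12.

Boundary ∂_1: C_1 → C_0 maps an edge to its endpoints' difference, ∂[p,q] = q − p.
As a 7×18 matrix over Z this has rank 6, with invariant factors (1,1,1,1,1,1).

∂_2: C_2 → C_1 acts by ∂[p,q,r] = [q,r] − [p,r] + [p,q]. For instance
  ∂cdf = df − cf + cd,
  ∂aef = ef − af + ae.
This gives a 18×12 integer matrix of rank 12; reducing to Smith normal form yields diagonal entries (1,1,1,1,1,1,1,1,1,1,1,2).

From H_k ≅ ker(∂_k) / im(∂_{k+1}) we obtain:

  H_0: rank C_0 − rank ∂_1 = 7 − 6 = 1, and the invariant factors of ∂_1 are all 1, so H_0 ≅ Z.
  H_1: rank ker ∂_1 − rank ∂_2 = (18 − 6) − 12 = 0, and ∂_2 has invariant factor 2 > 1, so H_1 ≅ Z/2.
  H_2: rank ker ∂_2 − rank ∂_3 = (12 − 12) − 0 = 0, and there is no ∂_3, so H_2 ≅ 0.

Hence the Betti numbers are b_0 = 1, b_1 = 0, b_2 = 0.

b_0 = 1, b_1 = 0, b_2 = 0.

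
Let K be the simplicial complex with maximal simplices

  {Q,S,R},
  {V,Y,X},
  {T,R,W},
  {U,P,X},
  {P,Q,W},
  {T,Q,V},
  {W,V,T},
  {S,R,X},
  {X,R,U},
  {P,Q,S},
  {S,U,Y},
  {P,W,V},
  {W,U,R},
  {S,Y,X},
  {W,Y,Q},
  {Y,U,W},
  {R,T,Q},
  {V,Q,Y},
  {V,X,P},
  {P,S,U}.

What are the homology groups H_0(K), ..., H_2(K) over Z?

H_0 ≅ Z,  H_1 ≅ Z × Z/2,  H_2 = 0.

We work with the vertex ordering P < Q < R < S < T < U < V < W < X < Y. The simplices of K, each written with vertices in increasing order, are:

  0-simplices (10): P, Q, R, S, T, U, V, W, X, Y
  1-simplices (30): PQ, PS, PU, PV, PW, PX, QR, QS, QT, QV, QW, QY, RS, RT, RU, RW, RX, SU, SX, SY, TV, TW, UW, UX, UY, VW, VX, VY, WY, XY
  2-simplices (20): PQS, PQW, PSU, PUX, PVW, PVX, QRS, QRT, QTV, QVY, QWY, RSX, RTW, RUW, RUX, SUY, SXY, TVW, UWY, VXY

so the chain groups are C_0 ≅ Z^10, C_1 ≅ Z^30, C_2 ≅ Z^20.

∂_1: C_1 → C_0 sends each edge [p,q] (with p < q) to q − p. For instance
  ∂TW = W − T.
This gives a 10×30 integer matrix of rank 9; reducing to Smith normal form yields diagonal entries (1,1,1,1,1,1,1,1,1).

∂_2: C_2 → C_1 maps a triangle to the signed sum of its edges. For instance
  ∂RUX = UX − RX + RU,
  ∂SUY = UY − SY + SU.
The resulting 30×20 matrix has rank 20, and its Smith normal form has invariant factors (1,1,1,1,1,1,1,1,1,1,1,1,1,1,1,1,1,1,1,2).

Now H_k = ker ∂_k / im ∂_{k+1}, so:

  H_0: rank C_0 − rank ∂_1 = 10 − 9 = 1, and the invariant factors of ∂_1 are all 1, so H_0 = Z.
  H_1: rank ker ∂_1 − rank ∂_2 = (30 − 9) − 20 = 1, and ∂_2 has invariant factor 2 > 1, so H_1 = Z × Z/2.
  H_2: rank ker ∂_2 − rank ∂_3 = (20 − 20) − 0 = 0, and there is no ∂_3, so H_2 = 0.

As a check, the Euler characteristic is 10 − 30 + 20 = 0, which agrees with 1 − 1 + 0 = 0.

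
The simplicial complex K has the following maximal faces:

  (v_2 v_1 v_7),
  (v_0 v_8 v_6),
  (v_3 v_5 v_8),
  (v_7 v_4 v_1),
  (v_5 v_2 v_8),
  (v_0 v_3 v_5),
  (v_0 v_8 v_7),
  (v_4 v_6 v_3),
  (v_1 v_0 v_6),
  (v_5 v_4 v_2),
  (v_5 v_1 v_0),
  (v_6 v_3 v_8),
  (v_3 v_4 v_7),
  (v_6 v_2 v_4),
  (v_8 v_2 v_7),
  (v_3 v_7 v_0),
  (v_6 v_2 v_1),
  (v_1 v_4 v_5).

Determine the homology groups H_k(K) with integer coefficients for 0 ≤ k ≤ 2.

H_0 = Z,  H_1 = Z ⊕ Z_2,  H_2 = 0.

Fix the vertex order v_0 < v_1 < v_2 < v_3 < v_4 < v_5 < v_6 < v_7 < v_8 and write every simplex with vertices in increasing order. Then dim K = 2 and the simplices of K are:

  0-simplices (9): [v_0], [v_1], [v_2], [v_3], [v_4], [v_5], [v_6], [v_7], [v_8]
  1-simplices (27): (27 of them)
  2-simplices (18): (18 of them)

so the chain groups are C_0 ≅ Z^9, C_1 ≅ Z^27, C_2 ≅ Z^18.

Boundary ∂_1: C_1 → C_0 sends each edge [p,q] (with p < q) to q − p. For instance
  ∂[v_4,v_5] = [v_5] − [v_4].
The 9×27 boundary matrix has rank 8 and Smith normal form diag(1,1,1,1,1,1,1,1).

The boundary map ∂_2: C_2 → C_1 maps a triangle to the signed sum of its edges. For instance
  ∂[v_0,v_3,v_5] = [v_3,v_5] − [v_0,v_5] + [v_0,v_3],
  ∂[v_0,v_1,v_5] = [v_1,v_5] − [v_0,v_5] + [v_0,v_1].
As a 27×18 matrix over Z this has rank 18, with invariant factors (1,1,1,1,1,1,1,1,1,1,1,1,1,1,1,1,1,2).

Reading off H_k = ker ∂_k / im ∂_{k+1}:

  H_0: rank C_0 − rank ∂_1 = 9 − 8 = 1, and the invariant factors of ∂_1 are all 1, so H_0 = Z.
  H_1: rank ker ∂_1 − rank ∂_2 = (27 − 8) − 18 = 1, and ∂_2 has invariant factor 2 > 1, so H_1 = Z ⊕ Z_2.
  H_2: rank ker ∂_2 − rank ∂_3 = (18 − 18) − 0 = 0, and there is no ∂_3, so H_2 = 0.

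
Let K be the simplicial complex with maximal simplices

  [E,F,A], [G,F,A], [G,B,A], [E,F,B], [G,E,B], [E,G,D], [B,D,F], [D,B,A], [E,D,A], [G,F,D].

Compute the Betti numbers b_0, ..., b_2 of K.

b_0 = 1, b_1 = 0, b_2 = 0.

Take the total order A < B < D < E < F < G on the vertex set. Then K (dimension 2) consists of the simplices:

  0-simplices (6): A, B, D, E, F, G
  1-simplices (15): AB, AD, AE, AF, AG, BD, BE, BF, BG, DE, DF, DG, EF, EG, FG
  2-simplices (10): ABD, ABG, ADE, AEF, AFG, BDF, BEF, BEG, DEG, DFG

Hence C_0 ≅ Z^6, C_1 ≅ Z^15, C_2 ≅ Z^10.

∂_1: C_1 → C_0 maps an edge to its endpoints' difference, ∂[p,q] = q − p.
As a 6×15 matrix over Z this has rank 5, with invariant factors (1,1,1,1,1).

Boundary ∂_2: C_2 → C_1 sends each 2-simplex [p,q,r] to [q,r] − [p,r] + [p,q]. For instance
  ∂DFG = FG − DG + DF,
  ∂BEG = EG − BG + BE.
The resulting 15×10 matrix has rank 10, and its Smith normal form has invariant factors (1,1,1,1,1,1,1,1,1,2).

Computing H_k = (kernel of ∂_k) / (image of ∂_{k+1}):

  H_0: rank C_0 − rank ∂_1 = 6 − 5 = 1, and the invariant factors of ∂_1 are all 1, so H_0 = Z.
  H_1: rank ker ∂_1 − rank ∂_2 = (15 − 5) − 10 = 0, and ∂_2 has invariant factor 2 > 1, so H_1 = Z/2.
  H_2: rank ker ∂_2 − rank ∂_3 = (10 − 10) − 0 = 0, and there is no ∂_3, so H_2 = 0.

As a check, the Euler characteristic is 6 − 15 + 10 = 1, which agrees with 1 − 0 + 0 = 1.

Hence the Betti numbers are b_0 = 1, b_1 = 0, b_2 = 0.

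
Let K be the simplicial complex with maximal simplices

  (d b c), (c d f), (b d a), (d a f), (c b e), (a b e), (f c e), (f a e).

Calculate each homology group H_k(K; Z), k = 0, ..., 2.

Take the total order a < b < c < d < e < f on the vertex set. Then K (dimension 2) consists of the simplices:

  0-simplices (6): a, b, c, d, e, f
  1-simplices (12): ab, ad, ae, af, bc, bd, be, cd, ce, cf, df, ef
  2-simplices (8): abd, abe, adf, aef, bcd, bce, cdf, cef

giving chain groups C_0 ≅ Z^6, C_1 ≅ Z^12, C_2 ≅ Z^8.

Boundary ∂_1: C_1 → C_0 is given by ∂[p,q] = [q] − [p]. For instance
  ∂cd = d − c.
The 6×12 boundary matrix has rank 5 and Smith normal form diag(1,1,1,1,1).

Boundary ∂_2: C_2 → C_1 acts by ∂[p,q,r] = [q,r] − [p,r] + [p,q]. For instance
  ∂adf = df − af + ad,
  ∂bcd = cd − bd + bc.
This gives a 12×8 integer matrix of rank 7; reducing to Smith normal form yields diagonal entries (1,1,1,1,1,1,1).

Reading off H_k = ker ∂_k / im ∂_{k+1}:

  H_0: rank C_0 − rank ∂_1 = 6 − 5 = 1, and the invariant factors of ∂_1 are all 1, so H_0 ≅ Z.
  H_1: rank ker ∂_1 − rank ∂_2 = (12 − 5) − 7 = 0, and the invariant factors of ∂_2 are all 1, so H_1 ≅ 0.
  H_2: rank ker ∂_2 − rank ∂_3 = (8 − 7) − 0 = 1, and there is no ∂_3, so H_2 ≅ Z.

(K is a triangulation of the 2-sphere S^2.)

H_0 ≅ Z,  H_1 = 0,  H_2 ≅ Z.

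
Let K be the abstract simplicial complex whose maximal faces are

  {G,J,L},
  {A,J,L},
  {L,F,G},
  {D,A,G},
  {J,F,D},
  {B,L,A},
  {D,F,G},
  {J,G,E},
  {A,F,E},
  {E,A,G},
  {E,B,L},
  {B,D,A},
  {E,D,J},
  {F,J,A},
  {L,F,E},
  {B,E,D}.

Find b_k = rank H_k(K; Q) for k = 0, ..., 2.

Fix the vertex order A < B < D < E < F < G < J < L and write every simplex with vertices in increasing order. Then dim K = 2 and the simplices of K are:

  0-simplices (8): A, B, D, E, F, G, J, L
  1-simplices (24): AB, AD, AE, AF, AG, AJ, AL, BD, BE, BL, DE, DF, DG, DJ, EF, EG, EJ, EL, FG, FJ, FL, GJ, GL, JL
  2-simplices (16): ABD, ABL, ADG, AEF, AEG, AFJ, AJL, BDE, BEL, DEJ, DFG, DFJ, EFL, EGJ, FGL, GJL

giving chain groups C_0 ≅ Z^8, C_1 ≅ Z^24, C_2 ≅ Z^16.

The boundary map ∂_1: C_1 → C_0 is given by ∂[p,q] = [q] − [p]. For instance
  ∂DJ = J − D.
As a 8×24 matrix over Z this has rank 7, with invariant factors (1,1,1,1,1,1,1).

∂_2: C_2 → C_1 acts by ∂[p,q,r] = [q,r] − [p,r] + [p,q]. For instance
  ∂AEF = EF − AF + AE,
  ∂AJL = JL − AL + AJ.
The 24×16 boundary matrix has rank 15 and Smith normal form diag(1,1,1,1,1,1,1,1,1,1,1,1,1,1,1).

Computing H_k = (kernel of ∂_k) / (image of ∂_{k+1}):

  H_0: rank C_0 − rank ∂_1 = 8 − 7 = 1, and the invariant factors of ∂_1 are all 1, so H_0 = Z.
  H_1: rank ker ∂_1 − rank ∂_2 = (24 − 7) − 15 = 2, and the invariant factors of ∂_2 are all 1, so H_1 = Z^2.
  H_2: rank ker ∂_2 − rank ∂_3 = (16 − 15) − 0 = 1, and there is no ∂_3, so H_2 = Z.

As a check, the Euler characteristic is 8 − 24 + 16 = 0, which agrees with 1 − 2 + 1 = 0.
(K is a triangulation of the torus T^2.)

Hence the Betti numbers are b_0 = 1, b_1 = 2, b_2 = 1.

b_0 = 1, b_1 = 2, b_2 = 1.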